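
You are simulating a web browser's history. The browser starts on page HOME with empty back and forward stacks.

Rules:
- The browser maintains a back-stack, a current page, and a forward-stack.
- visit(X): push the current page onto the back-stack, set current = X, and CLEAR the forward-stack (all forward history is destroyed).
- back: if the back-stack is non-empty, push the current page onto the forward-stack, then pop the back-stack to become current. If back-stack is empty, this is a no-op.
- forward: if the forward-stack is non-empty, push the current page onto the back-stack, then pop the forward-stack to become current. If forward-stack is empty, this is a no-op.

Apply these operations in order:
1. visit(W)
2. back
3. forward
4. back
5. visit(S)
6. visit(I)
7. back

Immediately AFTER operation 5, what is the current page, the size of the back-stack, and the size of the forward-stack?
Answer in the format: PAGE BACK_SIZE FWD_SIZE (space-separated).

After 1 (visit(W)): cur=W back=1 fwd=0
After 2 (back): cur=HOME back=0 fwd=1
After 3 (forward): cur=W back=1 fwd=0
After 4 (back): cur=HOME back=0 fwd=1
After 5 (visit(S)): cur=S back=1 fwd=0

S 1 0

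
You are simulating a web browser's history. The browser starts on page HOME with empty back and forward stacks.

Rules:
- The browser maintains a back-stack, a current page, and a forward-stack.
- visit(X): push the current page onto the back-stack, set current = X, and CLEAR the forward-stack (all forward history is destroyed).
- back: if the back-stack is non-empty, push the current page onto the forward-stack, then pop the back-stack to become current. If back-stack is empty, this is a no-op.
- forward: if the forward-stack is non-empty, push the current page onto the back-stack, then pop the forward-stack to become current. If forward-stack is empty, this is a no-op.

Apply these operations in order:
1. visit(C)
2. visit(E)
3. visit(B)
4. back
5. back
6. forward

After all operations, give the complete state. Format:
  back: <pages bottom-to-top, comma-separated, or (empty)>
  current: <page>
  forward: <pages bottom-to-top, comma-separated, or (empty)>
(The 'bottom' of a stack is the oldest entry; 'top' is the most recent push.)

After 1 (visit(C)): cur=C back=1 fwd=0
After 2 (visit(E)): cur=E back=2 fwd=0
After 3 (visit(B)): cur=B back=3 fwd=0
After 4 (back): cur=E back=2 fwd=1
After 5 (back): cur=C back=1 fwd=2
After 6 (forward): cur=E back=2 fwd=1

Answer: back: HOME,C
current: E
forward: B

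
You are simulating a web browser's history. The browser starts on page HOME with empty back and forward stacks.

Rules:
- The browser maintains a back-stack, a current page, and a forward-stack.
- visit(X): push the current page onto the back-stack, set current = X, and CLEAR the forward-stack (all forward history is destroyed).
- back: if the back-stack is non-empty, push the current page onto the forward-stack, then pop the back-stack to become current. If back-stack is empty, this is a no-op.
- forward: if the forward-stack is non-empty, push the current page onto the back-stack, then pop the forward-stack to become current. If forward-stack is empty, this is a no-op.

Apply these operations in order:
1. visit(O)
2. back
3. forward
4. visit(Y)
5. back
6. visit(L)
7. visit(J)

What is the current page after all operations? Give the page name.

Answer: J

Derivation:
After 1 (visit(O)): cur=O back=1 fwd=0
After 2 (back): cur=HOME back=0 fwd=1
After 3 (forward): cur=O back=1 fwd=0
After 4 (visit(Y)): cur=Y back=2 fwd=0
After 5 (back): cur=O back=1 fwd=1
After 6 (visit(L)): cur=L back=2 fwd=0
After 7 (visit(J)): cur=J back=3 fwd=0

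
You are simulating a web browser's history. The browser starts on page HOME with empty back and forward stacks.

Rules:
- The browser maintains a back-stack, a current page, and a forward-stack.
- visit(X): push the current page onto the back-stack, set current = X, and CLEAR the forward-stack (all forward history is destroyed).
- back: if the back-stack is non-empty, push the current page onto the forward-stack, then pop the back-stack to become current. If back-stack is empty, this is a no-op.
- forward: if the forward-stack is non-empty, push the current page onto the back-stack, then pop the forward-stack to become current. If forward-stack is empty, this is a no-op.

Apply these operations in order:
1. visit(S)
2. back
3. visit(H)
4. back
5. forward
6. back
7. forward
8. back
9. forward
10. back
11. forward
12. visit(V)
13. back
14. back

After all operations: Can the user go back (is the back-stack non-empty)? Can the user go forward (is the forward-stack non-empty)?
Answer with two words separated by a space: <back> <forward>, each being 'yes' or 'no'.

Answer: no yes

Derivation:
After 1 (visit(S)): cur=S back=1 fwd=0
After 2 (back): cur=HOME back=0 fwd=1
After 3 (visit(H)): cur=H back=1 fwd=0
After 4 (back): cur=HOME back=0 fwd=1
After 5 (forward): cur=H back=1 fwd=0
After 6 (back): cur=HOME back=0 fwd=1
After 7 (forward): cur=H back=1 fwd=0
After 8 (back): cur=HOME back=0 fwd=1
After 9 (forward): cur=H back=1 fwd=0
After 10 (back): cur=HOME back=0 fwd=1
After 11 (forward): cur=H back=1 fwd=0
After 12 (visit(V)): cur=V back=2 fwd=0
After 13 (back): cur=H back=1 fwd=1
After 14 (back): cur=HOME back=0 fwd=2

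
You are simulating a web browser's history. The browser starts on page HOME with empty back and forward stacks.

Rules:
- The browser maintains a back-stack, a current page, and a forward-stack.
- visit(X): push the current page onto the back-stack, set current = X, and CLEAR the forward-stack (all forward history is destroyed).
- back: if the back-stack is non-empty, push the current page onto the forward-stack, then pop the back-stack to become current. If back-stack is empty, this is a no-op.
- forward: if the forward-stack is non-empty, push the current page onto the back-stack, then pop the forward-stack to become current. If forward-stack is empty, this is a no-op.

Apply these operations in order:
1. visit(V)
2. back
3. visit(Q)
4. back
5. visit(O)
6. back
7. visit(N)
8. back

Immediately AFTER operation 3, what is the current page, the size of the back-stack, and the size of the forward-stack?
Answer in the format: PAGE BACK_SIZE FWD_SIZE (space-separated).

After 1 (visit(V)): cur=V back=1 fwd=0
After 2 (back): cur=HOME back=0 fwd=1
After 3 (visit(Q)): cur=Q back=1 fwd=0

Q 1 0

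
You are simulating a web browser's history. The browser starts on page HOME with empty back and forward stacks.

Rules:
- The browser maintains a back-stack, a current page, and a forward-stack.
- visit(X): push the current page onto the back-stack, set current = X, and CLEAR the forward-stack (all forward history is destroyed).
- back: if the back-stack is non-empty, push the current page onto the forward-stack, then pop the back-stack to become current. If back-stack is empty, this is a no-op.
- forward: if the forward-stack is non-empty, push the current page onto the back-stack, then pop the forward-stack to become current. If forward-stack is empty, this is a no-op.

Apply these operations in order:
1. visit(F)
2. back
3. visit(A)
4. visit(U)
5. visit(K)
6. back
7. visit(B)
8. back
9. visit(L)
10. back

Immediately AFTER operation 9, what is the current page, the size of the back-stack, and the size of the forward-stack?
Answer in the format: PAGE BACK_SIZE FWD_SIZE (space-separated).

After 1 (visit(F)): cur=F back=1 fwd=0
After 2 (back): cur=HOME back=0 fwd=1
After 3 (visit(A)): cur=A back=1 fwd=0
After 4 (visit(U)): cur=U back=2 fwd=0
After 5 (visit(K)): cur=K back=3 fwd=0
After 6 (back): cur=U back=2 fwd=1
After 7 (visit(B)): cur=B back=3 fwd=0
After 8 (back): cur=U back=2 fwd=1
After 9 (visit(L)): cur=L back=3 fwd=0

L 3 0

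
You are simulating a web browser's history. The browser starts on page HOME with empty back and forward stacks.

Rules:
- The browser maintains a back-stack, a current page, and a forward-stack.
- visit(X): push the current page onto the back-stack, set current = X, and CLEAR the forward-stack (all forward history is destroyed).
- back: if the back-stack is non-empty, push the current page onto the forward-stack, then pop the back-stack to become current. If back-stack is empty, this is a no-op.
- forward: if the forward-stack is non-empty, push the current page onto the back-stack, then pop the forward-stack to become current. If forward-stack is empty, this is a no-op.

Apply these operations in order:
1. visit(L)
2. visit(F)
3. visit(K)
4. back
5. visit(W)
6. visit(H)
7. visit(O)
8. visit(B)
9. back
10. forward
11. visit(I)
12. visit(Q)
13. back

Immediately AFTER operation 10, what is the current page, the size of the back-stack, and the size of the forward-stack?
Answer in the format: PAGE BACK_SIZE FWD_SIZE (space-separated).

After 1 (visit(L)): cur=L back=1 fwd=0
After 2 (visit(F)): cur=F back=2 fwd=0
After 3 (visit(K)): cur=K back=3 fwd=0
After 4 (back): cur=F back=2 fwd=1
After 5 (visit(W)): cur=W back=3 fwd=0
After 6 (visit(H)): cur=H back=4 fwd=0
After 7 (visit(O)): cur=O back=5 fwd=0
After 8 (visit(B)): cur=B back=6 fwd=0
After 9 (back): cur=O back=5 fwd=1
After 10 (forward): cur=B back=6 fwd=0

B 6 0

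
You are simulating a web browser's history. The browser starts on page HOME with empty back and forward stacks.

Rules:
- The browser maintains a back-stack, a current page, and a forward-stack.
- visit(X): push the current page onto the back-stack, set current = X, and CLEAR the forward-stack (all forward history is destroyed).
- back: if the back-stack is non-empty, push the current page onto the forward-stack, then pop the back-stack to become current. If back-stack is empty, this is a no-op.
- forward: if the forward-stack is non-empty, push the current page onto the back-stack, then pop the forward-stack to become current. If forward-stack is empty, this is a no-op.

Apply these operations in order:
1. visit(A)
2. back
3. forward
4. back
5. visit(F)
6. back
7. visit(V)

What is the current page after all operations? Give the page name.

Answer: V

Derivation:
After 1 (visit(A)): cur=A back=1 fwd=0
After 2 (back): cur=HOME back=0 fwd=1
After 3 (forward): cur=A back=1 fwd=0
After 4 (back): cur=HOME back=0 fwd=1
After 5 (visit(F)): cur=F back=1 fwd=0
After 6 (back): cur=HOME back=0 fwd=1
After 7 (visit(V)): cur=V back=1 fwd=0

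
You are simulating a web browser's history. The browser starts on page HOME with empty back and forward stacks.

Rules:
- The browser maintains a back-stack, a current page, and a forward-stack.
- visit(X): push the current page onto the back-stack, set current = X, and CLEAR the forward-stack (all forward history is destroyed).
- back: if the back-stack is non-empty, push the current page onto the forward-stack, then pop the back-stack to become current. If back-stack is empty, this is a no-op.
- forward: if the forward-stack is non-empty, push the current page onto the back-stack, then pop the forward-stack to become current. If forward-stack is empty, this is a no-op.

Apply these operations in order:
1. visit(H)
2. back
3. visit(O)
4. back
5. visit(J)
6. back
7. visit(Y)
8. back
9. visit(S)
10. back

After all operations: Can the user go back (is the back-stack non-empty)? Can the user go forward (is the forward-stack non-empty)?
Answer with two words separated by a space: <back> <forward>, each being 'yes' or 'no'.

After 1 (visit(H)): cur=H back=1 fwd=0
After 2 (back): cur=HOME back=0 fwd=1
After 3 (visit(O)): cur=O back=1 fwd=0
After 4 (back): cur=HOME back=0 fwd=1
After 5 (visit(J)): cur=J back=1 fwd=0
After 6 (back): cur=HOME back=0 fwd=1
After 7 (visit(Y)): cur=Y back=1 fwd=0
After 8 (back): cur=HOME back=0 fwd=1
After 9 (visit(S)): cur=S back=1 fwd=0
After 10 (back): cur=HOME back=0 fwd=1

Answer: no yes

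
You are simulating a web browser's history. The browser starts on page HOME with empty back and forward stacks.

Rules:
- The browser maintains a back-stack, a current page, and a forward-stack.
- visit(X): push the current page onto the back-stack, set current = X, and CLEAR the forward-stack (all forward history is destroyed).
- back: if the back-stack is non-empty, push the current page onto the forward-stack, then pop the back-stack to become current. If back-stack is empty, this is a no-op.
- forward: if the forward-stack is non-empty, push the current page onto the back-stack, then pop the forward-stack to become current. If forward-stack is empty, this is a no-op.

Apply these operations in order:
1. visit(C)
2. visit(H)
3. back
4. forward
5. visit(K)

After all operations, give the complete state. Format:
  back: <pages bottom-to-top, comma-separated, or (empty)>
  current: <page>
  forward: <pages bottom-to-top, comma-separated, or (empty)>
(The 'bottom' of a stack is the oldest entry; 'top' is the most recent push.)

After 1 (visit(C)): cur=C back=1 fwd=0
After 2 (visit(H)): cur=H back=2 fwd=0
After 3 (back): cur=C back=1 fwd=1
After 4 (forward): cur=H back=2 fwd=0
After 5 (visit(K)): cur=K back=3 fwd=0

Answer: back: HOME,C,H
current: K
forward: (empty)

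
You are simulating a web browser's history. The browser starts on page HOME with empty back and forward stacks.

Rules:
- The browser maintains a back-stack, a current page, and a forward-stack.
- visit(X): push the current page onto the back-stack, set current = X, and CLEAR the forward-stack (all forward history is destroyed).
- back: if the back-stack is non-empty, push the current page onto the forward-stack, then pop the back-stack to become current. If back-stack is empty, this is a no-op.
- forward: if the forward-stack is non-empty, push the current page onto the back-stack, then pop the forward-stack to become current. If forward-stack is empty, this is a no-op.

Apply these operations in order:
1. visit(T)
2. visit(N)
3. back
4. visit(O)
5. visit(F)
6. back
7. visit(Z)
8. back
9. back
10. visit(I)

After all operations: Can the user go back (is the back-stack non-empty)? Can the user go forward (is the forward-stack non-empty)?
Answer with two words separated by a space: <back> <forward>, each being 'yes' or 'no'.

After 1 (visit(T)): cur=T back=1 fwd=0
After 2 (visit(N)): cur=N back=2 fwd=0
After 3 (back): cur=T back=1 fwd=1
After 4 (visit(O)): cur=O back=2 fwd=0
After 5 (visit(F)): cur=F back=3 fwd=0
After 6 (back): cur=O back=2 fwd=1
After 7 (visit(Z)): cur=Z back=3 fwd=0
After 8 (back): cur=O back=2 fwd=1
After 9 (back): cur=T back=1 fwd=2
After 10 (visit(I)): cur=I back=2 fwd=0

Answer: yes no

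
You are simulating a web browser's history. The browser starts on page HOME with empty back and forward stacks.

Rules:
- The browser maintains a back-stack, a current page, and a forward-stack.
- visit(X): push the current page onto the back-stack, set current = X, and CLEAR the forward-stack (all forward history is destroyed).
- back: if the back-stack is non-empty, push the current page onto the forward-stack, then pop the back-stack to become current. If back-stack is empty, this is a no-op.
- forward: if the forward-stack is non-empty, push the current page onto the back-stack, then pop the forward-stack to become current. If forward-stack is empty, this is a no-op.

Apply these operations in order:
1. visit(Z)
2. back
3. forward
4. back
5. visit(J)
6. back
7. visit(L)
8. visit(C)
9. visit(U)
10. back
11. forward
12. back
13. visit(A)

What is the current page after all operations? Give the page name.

Answer: A

Derivation:
After 1 (visit(Z)): cur=Z back=1 fwd=0
After 2 (back): cur=HOME back=0 fwd=1
After 3 (forward): cur=Z back=1 fwd=0
After 4 (back): cur=HOME back=0 fwd=1
After 5 (visit(J)): cur=J back=1 fwd=0
After 6 (back): cur=HOME back=0 fwd=1
After 7 (visit(L)): cur=L back=1 fwd=0
After 8 (visit(C)): cur=C back=2 fwd=0
After 9 (visit(U)): cur=U back=3 fwd=0
After 10 (back): cur=C back=2 fwd=1
After 11 (forward): cur=U back=3 fwd=0
After 12 (back): cur=C back=2 fwd=1
After 13 (visit(A)): cur=A back=3 fwd=0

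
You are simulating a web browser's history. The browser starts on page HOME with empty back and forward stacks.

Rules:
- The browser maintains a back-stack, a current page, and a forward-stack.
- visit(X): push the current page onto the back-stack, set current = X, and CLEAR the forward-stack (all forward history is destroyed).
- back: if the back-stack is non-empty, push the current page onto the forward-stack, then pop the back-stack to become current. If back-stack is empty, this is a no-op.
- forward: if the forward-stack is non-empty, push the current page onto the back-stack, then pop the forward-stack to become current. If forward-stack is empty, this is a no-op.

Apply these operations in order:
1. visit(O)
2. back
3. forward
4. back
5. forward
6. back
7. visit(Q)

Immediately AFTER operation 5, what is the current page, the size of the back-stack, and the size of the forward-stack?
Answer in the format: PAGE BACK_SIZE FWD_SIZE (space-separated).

After 1 (visit(O)): cur=O back=1 fwd=0
After 2 (back): cur=HOME back=0 fwd=1
After 3 (forward): cur=O back=1 fwd=0
After 4 (back): cur=HOME back=0 fwd=1
After 5 (forward): cur=O back=1 fwd=0

O 1 0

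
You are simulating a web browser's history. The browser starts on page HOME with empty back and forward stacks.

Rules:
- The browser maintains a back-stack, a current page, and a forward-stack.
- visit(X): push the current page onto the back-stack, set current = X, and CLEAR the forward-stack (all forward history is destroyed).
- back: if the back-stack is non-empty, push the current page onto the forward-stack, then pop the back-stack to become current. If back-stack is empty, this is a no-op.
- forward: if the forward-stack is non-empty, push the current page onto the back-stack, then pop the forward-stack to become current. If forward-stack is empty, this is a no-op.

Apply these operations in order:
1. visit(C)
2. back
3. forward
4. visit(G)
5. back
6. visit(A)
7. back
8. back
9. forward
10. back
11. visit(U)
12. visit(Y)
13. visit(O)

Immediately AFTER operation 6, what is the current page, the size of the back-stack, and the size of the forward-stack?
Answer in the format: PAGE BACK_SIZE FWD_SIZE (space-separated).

After 1 (visit(C)): cur=C back=1 fwd=0
After 2 (back): cur=HOME back=0 fwd=1
After 3 (forward): cur=C back=1 fwd=0
After 4 (visit(G)): cur=G back=2 fwd=0
After 5 (back): cur=C back=1 fwd=1
After 6 (visit(A)): cur=A back=2 fwd=0

A 2 0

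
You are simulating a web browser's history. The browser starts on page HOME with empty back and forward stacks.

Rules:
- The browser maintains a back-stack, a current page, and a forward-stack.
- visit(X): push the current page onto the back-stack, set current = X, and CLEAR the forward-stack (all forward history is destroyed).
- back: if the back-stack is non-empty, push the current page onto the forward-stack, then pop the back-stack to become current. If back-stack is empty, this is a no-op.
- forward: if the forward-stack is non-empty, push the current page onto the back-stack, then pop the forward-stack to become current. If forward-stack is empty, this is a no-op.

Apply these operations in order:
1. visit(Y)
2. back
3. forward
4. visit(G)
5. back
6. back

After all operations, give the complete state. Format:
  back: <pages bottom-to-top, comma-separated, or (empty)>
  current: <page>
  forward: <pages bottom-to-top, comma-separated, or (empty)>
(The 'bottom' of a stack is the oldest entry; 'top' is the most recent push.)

After 1 (visit(Y)): cur=Y back=1 fwd=0
After 2 (back): cur=HOME back=0 fwd=1
After 3 (forward): cur=Y back=1 fwd=0
After 4 (visit(G)): cur=G back=2 fwd=0
After 5 (back): cur=Y back=1 fwd=1
After 6 (back): cur=HOME back=0 fwd=2

Answer: back: (empty)
current: HOME
forward: G,Y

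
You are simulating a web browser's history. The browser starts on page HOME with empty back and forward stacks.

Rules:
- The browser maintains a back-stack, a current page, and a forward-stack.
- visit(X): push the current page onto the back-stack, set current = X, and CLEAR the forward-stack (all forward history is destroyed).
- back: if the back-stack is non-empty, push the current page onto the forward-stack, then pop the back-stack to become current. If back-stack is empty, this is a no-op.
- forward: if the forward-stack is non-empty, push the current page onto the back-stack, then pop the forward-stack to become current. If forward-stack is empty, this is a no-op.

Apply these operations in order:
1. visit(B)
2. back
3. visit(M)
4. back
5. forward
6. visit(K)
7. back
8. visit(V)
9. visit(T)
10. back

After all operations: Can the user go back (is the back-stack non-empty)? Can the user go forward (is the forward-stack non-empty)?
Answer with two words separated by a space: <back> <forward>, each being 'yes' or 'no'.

Answer: yes yes

Derivation:
After 1 (visit(B)): cur=B back=1 fwd=0
After 2 (back): cur=HOME back=0 fwd=1
After 3 (visit(M)): cur=M back=1 fwd=0
After 4 (back): cur=HOME back=0 fwd=1
After 5 (forward): cur=M back=1 fwd=0
After 6 (visit(K)): cur=K back=2 fwd=0
After 7 (back): cur=M back=1 fwd=1
After 8 (visit(V)): cur=V back=2 fwd=0
After 9 (visit(T)): cur=T back=3 fwd=0
After 10 (back): cur=V back=2 fwd=1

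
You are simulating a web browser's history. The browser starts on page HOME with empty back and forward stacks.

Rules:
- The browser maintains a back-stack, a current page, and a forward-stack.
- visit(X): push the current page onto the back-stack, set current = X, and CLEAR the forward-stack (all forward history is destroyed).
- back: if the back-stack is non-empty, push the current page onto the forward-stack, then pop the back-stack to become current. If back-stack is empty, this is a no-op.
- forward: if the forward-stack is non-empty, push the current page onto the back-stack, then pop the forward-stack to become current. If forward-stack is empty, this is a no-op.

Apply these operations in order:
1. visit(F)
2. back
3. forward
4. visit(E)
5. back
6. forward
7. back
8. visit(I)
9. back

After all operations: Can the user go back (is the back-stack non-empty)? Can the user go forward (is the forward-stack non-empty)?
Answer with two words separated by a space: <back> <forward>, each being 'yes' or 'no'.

After 1 (visit(F)): cur=F back=1 fwd=0
After 2 (back): cur=HOME back=0 fwd=1
After 3 (forward): cur=F back=1 fwd=0
After 4 (visit(E)): cur=E back=2 fwd=0
After 5 (back): cur=F back=1 fwd=1
After 6 (forward): cur=E back=2 fwd=0
After 7 (back): cur=F back=1 fwd=1
After 8 (visit(I)): cur=I back=2 fwd=0
After 9 (back): cur=F back=1 fwd=1

Answer: yes yes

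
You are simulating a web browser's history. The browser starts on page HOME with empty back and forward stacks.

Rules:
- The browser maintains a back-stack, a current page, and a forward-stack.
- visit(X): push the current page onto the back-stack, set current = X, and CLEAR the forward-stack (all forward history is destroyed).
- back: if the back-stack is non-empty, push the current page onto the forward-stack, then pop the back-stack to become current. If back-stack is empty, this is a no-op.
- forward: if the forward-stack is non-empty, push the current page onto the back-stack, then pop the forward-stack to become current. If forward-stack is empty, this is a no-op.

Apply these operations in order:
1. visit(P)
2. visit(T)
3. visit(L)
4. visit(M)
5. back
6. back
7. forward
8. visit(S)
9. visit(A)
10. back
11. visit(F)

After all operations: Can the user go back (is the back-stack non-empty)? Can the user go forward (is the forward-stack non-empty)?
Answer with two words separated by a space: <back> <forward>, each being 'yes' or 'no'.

Answer: yes no

Derivation:
After 1 (visit(P)): cur=P back=1 fwd=0
After 2 (visit(T)): cur=T back=2 fwd=0
After 3 (visit(L)): cur=L back=3 fwd=0
After 4 (visit(M)): cur=M back=4 fwd=0
After 5 (back): cur=L back=3 fwd=1
After 6 (back): cur=T back=2 fwd=2
After 7 (forward): cur=L back=3 fwd=1
After 8 (visit(S)): cur=S back=4 fwd=0
After 9 (visit(A)): cur=A back=5 fwd=0
After 10 (back): cur=S back=4 fwd=1
After 11 (visit(F)): cur=F back=5 fwd=0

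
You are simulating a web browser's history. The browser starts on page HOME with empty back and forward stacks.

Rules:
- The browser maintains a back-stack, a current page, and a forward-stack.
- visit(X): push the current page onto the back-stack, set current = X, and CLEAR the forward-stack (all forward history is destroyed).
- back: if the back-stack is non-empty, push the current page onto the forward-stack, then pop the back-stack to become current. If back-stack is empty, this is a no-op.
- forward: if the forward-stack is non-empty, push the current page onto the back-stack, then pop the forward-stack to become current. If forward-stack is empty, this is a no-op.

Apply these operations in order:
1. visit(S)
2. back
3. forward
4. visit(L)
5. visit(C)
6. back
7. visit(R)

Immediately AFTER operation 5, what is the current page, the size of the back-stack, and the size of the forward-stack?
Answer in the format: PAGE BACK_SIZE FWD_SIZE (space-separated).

After 1 (visit(S)): cur=S back=1 fwd=0
After 2 (back): cur=HOME back=0 fwd=1
After 3 (forward): cur=S back=1 fwd=0
After 4 (visit(L)): cur=L back=2 fwd=0
After 5 (visit(C)): cur=C back=3 fwd=0

C 3 0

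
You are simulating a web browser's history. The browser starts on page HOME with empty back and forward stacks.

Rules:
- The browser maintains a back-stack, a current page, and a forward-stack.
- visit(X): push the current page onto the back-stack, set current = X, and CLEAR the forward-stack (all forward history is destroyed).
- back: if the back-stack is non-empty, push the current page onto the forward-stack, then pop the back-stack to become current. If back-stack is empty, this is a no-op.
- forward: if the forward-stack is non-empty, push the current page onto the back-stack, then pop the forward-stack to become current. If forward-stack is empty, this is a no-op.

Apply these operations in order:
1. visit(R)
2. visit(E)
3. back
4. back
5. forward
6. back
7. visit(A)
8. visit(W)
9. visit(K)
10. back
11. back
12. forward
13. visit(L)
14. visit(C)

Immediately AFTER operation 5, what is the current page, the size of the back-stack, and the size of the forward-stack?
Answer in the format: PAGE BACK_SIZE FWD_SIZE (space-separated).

After 1 (visit(R)): cur=R back=1 fwd=0
After 2 (visit(E)): cur=E back=2 fwd=0
After 3 (back): cur=R back=1 fwd=1
After 4 (back): cur=HOME back=0 fwd=2
After 5 (forward): cur=R back=1 fwd=1

R 1 1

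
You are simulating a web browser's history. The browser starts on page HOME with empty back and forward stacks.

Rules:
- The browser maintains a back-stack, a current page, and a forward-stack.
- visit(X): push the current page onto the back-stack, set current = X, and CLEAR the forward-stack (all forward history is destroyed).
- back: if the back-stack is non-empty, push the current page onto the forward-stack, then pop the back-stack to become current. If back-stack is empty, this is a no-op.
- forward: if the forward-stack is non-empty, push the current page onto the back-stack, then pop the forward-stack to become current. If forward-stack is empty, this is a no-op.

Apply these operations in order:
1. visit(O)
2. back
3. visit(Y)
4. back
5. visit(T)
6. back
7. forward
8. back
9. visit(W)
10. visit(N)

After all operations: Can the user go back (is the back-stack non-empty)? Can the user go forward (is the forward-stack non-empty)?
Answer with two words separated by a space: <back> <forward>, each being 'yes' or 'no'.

Answer: yes no

Derivation:
After 1 (visit(O)): cur=O back=1 fwd=0
After 2 (back): cur=HOME back=0 fwd=1
After 3 (visit(Y)): cur=Y back=1 fwd=0
After 4 (back): cur=HOME back=0 fwd=1
After 5 (visit(T)): cur=T back=1 fwd=0
After 6 (back): cur=HOME back=0 fwd=1
After 7 (forward): cur=T back=1 fwd=0
After 8 (back): cur=HOME back=0 fwd=1
After 9 (visit(W)): cur=W back=1 fwd=0
After 10 (visit(N)): cur=N back=2 fwd=0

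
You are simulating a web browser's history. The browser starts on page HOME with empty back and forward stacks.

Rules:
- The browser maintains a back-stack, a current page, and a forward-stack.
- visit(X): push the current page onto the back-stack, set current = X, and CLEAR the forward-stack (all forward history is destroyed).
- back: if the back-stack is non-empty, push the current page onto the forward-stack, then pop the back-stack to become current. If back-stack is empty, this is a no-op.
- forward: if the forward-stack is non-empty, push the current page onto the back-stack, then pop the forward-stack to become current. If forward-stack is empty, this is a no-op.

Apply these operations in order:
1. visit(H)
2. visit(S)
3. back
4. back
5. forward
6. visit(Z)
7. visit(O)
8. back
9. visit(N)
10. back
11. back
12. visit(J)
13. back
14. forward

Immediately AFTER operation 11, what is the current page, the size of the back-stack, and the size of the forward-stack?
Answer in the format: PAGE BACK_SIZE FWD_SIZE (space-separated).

After 1 (visit(H)): cur=H back=1 fwd=0
After 2 (visit(S)): cur=S back=2 fwd=0
After 3 (back): cur=H back=1 fwd=1
After 4 (back): cur=HOME back=0 fwd=2
After 5 (forward): cur=H back=1 fwd=1
After 6 (visit(Z)): cur=Z back=2 fwd=0
After 7 (visit(O)): cur=O back=3 fwd=0
After 8 (back): cur=Z back=2 fwd=1
After 9 (visit(N)): cur=N back=3 fwd=0
After 10 (back): cur=Z back=2 fwd=1
After 11 (back): cur=H back=1 fwd=2

H 1 2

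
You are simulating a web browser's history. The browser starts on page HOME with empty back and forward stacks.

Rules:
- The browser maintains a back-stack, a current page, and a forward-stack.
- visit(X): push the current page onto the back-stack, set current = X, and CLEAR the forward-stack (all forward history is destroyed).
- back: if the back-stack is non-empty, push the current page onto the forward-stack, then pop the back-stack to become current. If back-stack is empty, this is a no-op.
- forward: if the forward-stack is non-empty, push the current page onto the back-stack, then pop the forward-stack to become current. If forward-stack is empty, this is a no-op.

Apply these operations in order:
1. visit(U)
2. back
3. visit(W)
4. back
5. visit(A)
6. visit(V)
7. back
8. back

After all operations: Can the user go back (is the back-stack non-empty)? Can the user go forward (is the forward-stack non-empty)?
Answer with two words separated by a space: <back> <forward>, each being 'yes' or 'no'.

After 1 (visit(U)): cur=U back=1 fwd=0
After 2 (back): cur=HOME back=0 fwd=1
After 3 (visit(W)): cur=W back=1 fwd=0
After 4 (back): cur=HOME back=0 fwd=1
After 5 (visit(A)): cur=A back=1 fwd=0
After 6 (visit(V)): cur=V back=2 fwd=0
After 7 (back): cur=A back=1 fwd=1
After 8 (back): cur=HOME back=0 fwd=2

Answer: no yes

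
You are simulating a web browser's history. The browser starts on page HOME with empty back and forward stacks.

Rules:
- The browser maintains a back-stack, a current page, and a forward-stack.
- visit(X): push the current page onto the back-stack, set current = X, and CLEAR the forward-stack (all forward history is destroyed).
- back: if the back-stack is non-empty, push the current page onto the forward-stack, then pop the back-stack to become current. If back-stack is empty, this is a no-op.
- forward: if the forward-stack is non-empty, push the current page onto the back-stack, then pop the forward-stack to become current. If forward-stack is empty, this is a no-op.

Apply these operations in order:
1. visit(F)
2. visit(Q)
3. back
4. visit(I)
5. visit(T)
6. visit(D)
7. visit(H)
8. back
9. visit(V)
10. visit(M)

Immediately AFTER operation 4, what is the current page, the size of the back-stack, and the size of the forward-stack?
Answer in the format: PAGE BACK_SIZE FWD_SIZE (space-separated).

After 1 (visit(F)): cur=F back=1 fwd=0
After 2 (visit(Q)): cur=Q back=2 fwd=0
After 3 (back): cur=F back=1 fwd=1
After 4 (visit(I)): cur=I back=2 fwd=0

I 2 0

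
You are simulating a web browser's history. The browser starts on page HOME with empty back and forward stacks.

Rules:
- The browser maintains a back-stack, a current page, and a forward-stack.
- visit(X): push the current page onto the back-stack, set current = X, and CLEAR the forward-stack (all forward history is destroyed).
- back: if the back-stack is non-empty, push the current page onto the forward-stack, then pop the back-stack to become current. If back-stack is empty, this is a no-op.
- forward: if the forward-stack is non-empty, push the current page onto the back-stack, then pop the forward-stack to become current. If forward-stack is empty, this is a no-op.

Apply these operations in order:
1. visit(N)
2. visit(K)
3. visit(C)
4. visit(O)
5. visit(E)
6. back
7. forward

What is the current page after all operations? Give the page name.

After 1 (visit(N)): cur=N back=1 fwd=0
After 2 (visit(K)): cur=K back=2 fwd=0
After 3 (visit(C)): cur=C back=3 fwd=0
After 4 (visit(O)): cur=O back=4 fwd=0
After 5 (visit(E)): cur=E back=5 fwd=0
After 6 (back): cur=O back=4 fwd=1
After 7 (forward): cur=E back=5 fwd=0

Answer: E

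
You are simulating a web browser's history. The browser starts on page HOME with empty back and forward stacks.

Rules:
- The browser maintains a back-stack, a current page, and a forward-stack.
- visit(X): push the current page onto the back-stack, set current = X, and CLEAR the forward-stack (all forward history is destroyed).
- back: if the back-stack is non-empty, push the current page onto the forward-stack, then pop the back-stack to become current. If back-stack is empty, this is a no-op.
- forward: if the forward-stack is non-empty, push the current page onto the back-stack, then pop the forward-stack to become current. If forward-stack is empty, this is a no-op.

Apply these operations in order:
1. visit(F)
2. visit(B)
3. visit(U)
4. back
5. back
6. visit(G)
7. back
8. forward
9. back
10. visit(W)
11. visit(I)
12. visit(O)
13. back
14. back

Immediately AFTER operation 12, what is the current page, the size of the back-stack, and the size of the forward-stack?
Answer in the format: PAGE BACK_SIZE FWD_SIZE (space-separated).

After 1 (visit(F)): cur=F back=1 fwd=0
After 2 (visit(B)): cur=B back=2 fwd=0
After 3 (visit(U)): cur=U back=3 fwd=0
After 4 (back): cur=B back=2 fwd=1
After 5 (back): cur=F back=1 fwd=2
After 6 (visit(G)): cur=G back=2 fwd=0
After 7 (back): cur=F back=1 fwd=1
After 8 (forward): cur=G back=2 fwd=0
After 9 (back): cur=F back=1 fwd=1
After 10 (visit(W)): cur=W back=2 fwd=0
After 11 (visit(I)): cur=I back=3 fwd=0
After 12 (visit(O)): cur=O back=4 fwd=0

O 4 0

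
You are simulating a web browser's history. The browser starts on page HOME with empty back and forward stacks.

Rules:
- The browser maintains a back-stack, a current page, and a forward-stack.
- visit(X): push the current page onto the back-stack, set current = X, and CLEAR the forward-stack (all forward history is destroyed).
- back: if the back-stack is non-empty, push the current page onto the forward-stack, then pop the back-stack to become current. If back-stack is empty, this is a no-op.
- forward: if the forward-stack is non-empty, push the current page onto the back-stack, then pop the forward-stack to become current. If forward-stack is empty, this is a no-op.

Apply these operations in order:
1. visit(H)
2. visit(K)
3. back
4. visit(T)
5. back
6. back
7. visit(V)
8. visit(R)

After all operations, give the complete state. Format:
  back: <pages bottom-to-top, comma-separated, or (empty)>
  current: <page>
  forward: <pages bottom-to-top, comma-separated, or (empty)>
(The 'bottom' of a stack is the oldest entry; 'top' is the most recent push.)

After 1 (visit(H)): cur=H back=1 fwd=0
After 2 (visit(K)): cur=K back=2 fwd=0
After 3 (back): cur=H back=1 fwd=1
After 4 (visit(T)): cur=T back=2 fwd=0
After 5 (back): cur=H back=1 fwd=1
After 6 (back): cur=HOME back=0 fwd=2
After 7 (visit(V)): cur=V back=1 fwd=0
After 8 (visit(R)): cur=R back=2 fwd=0

Answer: back: HOME,V
current: R
forward: (empty)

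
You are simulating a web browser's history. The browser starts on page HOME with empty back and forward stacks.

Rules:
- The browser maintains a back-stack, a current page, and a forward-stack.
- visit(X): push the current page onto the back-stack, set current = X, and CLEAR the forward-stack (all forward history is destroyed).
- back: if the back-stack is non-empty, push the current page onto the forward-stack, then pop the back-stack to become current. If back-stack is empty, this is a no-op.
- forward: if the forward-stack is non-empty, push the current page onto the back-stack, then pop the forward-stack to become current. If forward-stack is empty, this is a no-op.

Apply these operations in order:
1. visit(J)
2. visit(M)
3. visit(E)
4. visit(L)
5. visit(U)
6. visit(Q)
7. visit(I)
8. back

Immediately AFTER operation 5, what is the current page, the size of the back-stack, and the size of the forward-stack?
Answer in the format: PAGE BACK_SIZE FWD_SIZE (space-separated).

After 1 (visit(J)): cur=J back=1 fwd=0
After 2 (visit(M)): cur=M back=2 fwd=0
After 3 (visit(E)): cur=E back=3 fwd=0
After 4 (visit(L)): cur=L back=4 fwd=0
After 5 (visit(U)): cur=U back=5 fwd=0

U 5 0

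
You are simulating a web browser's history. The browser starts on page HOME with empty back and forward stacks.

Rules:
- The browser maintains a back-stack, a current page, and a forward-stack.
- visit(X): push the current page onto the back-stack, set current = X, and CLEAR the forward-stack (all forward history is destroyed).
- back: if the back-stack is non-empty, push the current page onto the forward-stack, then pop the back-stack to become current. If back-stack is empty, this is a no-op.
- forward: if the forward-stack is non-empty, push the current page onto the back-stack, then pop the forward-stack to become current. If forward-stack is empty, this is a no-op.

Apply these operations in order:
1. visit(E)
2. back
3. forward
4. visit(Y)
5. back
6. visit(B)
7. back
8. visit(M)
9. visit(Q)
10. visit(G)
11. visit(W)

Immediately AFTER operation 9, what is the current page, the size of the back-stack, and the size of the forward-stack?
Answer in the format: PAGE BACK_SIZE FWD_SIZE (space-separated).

After 1 (visit(E)): cur=E back=1 fwd=0
After 2 (back): cur=HOME back=0 fwd=1
After 3 (forward): cur=E back=1 fwd=0
After 4 (visit(Y)): cur=Y back=2 fwd=0
After 5 (back): cur=E back=1 fwd=1
After 6 (visit(B)): cur=B back=2 fwd=0
After 7 (back): cur=E back=1 fwd=1
After 8 (visit(M)): cur=M back=2 fwd=0
After 9 (visit(Q)): cur=Q back=3 fwd=0

Q 3 0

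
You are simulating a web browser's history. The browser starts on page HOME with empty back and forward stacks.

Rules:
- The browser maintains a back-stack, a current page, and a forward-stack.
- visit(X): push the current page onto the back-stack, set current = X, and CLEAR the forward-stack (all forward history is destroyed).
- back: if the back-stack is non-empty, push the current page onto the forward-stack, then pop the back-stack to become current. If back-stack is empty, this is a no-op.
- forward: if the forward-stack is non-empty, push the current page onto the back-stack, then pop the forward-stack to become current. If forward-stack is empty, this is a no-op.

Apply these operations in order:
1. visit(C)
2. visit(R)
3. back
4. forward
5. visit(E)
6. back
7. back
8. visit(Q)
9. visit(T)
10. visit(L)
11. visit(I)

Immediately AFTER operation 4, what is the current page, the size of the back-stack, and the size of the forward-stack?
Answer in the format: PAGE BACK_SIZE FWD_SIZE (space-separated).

After 1 (visit(C)): cur=C back=1 fwd=0
After 2 (visit(R)): cur=R back=2 fwd=0
After 3 (back): cur=C back=1 fwd=1
After 4 (forward): cur=R back=2 fwd=0

R 2 0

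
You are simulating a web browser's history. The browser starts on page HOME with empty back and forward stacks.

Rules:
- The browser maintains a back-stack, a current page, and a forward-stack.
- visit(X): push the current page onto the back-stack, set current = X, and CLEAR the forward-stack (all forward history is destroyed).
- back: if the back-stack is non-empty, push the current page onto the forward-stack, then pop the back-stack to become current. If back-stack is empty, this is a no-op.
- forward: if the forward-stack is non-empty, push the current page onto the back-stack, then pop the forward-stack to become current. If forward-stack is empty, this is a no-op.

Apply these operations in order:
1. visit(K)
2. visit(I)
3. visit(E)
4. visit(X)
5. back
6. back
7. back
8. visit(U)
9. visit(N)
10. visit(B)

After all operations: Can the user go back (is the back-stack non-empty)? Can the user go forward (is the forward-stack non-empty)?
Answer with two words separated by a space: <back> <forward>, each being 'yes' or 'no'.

After 1 (visit(K)): cur=K back=1 fwd=0
After 2 (visit(I)): cur=I back=2 fwd=0
After 3 (visit(E)): cur=E back=3 fwd=0
After 4 (visit(X)): cur=X back=4 fwd=0
After 5 (back): cur=E back=3 fwd=1
After 6 (back): cur=I back=2 fwd=2
After 7 (back): cur=K back=1 fwd=3
After 8 (visit(U)): cur=U back=2 fwd=0
After 9 (visit(N)): cur=N back=3 fwd=0
After 10 (visit(B)): cur=B back=4 fwd=0

Answer: yes no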